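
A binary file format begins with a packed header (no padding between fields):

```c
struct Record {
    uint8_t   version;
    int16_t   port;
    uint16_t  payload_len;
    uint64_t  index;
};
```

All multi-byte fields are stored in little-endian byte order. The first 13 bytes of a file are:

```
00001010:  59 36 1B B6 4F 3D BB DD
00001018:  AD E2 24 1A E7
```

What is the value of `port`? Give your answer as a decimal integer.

6966

`port` follows `version` (1 byte), so it starts at byte offset 1 and occupies 2 bytes.
Bytes at offsets 1..2: 36 1B.
Little-endian: lowest address holds the least-significant byte.
Reassemble most-significant byte first: 1B 36 → 0x1B36.
0x1B36 = 6966.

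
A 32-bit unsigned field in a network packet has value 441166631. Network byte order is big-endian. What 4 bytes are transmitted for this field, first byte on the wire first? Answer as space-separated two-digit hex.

1A 4B AB 27

441166631 in hexadecimal, padded to 32 bits, is 0x1A4BAB27.
Split into bytes (most-significant first): 1A 4B AB 27.
Big-endian stores the most-significant byte at the lowest address.
So the memory order matches the most-significant-first order: 1A 4B AB 27.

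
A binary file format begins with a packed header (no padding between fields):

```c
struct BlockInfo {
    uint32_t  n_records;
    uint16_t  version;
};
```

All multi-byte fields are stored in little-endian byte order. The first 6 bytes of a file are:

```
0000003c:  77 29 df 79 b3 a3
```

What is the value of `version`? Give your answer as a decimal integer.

41907

`version` follows `n_records` (4 bytes), so it starts at byte offset 4 and occupies 2 bytes.
Bytes at offsets 4..5: B3 A3.
In little-endian order the low byte comes first in memory.
Reassemble most-significant byte first: A3 B3 → 0xA3B3.
0xA3B3 = 41907.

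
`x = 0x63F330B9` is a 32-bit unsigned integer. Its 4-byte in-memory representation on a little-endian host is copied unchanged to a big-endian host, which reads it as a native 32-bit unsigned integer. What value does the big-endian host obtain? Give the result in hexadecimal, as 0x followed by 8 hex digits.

Stored little-endian, the bytes at ascending addresses are B9 30 F3 63.
Read back as big-endian, the last byte is least significant, giving 0xB930F363.

0xB930F363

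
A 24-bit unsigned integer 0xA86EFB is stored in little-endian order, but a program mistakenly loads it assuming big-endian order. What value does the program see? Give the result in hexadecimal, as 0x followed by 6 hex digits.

0xFB6EA8

Stored little-endian, the bytes at ascending addresses are FB 6E A8.
Read back as big-endian, the last byte is least significant, giving 0xFB6EA8.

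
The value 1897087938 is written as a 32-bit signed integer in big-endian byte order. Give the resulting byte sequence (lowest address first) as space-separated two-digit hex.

71 13 43 C2

1897087938 in hexadecimal, padded to 32 bits, is 0x711343C2.
Split into bytes (most-significant first): 71 13 43 C2.
In big-endian order the high byte comes first in memory.
So the memory order matches the most-significant-first order: 71 13 43 C2.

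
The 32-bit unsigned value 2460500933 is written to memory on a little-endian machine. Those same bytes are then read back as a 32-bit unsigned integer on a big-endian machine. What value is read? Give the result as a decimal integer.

3309545618

2460500933 in 32-bit hexadecimal is 0x92A843C5.
Stored little-endian, the bytes at ascending addresses are C5 43 A8 92.
Read back as big-endian, the last byte is least significant, giving 0xC543A892.
0xC543A892 = 3309545618.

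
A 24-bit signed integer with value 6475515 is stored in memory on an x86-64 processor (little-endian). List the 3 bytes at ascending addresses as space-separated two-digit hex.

FB CE 62

6475515 in hexadecimal, padded to 24 bits, is 0x62CEFB.
Split into bytes (most-significant first): 62 CE FB.
In little-endian order the low byte comes first in memory.
So at ascending addresses the bytes are FB CE 62.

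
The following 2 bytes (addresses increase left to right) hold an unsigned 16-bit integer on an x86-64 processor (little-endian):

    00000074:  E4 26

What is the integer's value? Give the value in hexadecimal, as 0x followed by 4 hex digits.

0x26E4

Little-endian: lowest address holds the least-significant byte.
Reassemble most-significant byte first: 26 E4 → 0x26E4.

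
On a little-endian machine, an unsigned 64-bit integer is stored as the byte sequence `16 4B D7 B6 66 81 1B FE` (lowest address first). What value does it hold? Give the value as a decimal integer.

18310370988159093526

In little-endian order the low byte comes first in memory.
Reassemble most-significant byte first: FE 1B 81 66 B6 D7 4B 16 → 0xFE1B8166B6D74B16.
0xFE1B8166B6D74B16 = 18310370988159093526.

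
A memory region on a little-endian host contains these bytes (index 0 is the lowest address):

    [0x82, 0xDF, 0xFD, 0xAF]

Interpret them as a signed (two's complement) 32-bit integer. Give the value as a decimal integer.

Little-endian stores the least-significant byte at the lowest address.
Reassemble most-significant byte first: AF FD DF 82 → 0xAFFDDF82.
Top bit is set, so as a signed 32-bit value this is 0xAFFDDF82 − 2^32 = -1342316670.

-1342316670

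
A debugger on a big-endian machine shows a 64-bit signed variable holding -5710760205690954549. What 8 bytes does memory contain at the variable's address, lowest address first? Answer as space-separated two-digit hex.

Two's complement of -5710760205690954549 in 64 bits: 5710760205690954549 = 0x4F40B22671A56335; invert → 0xB0BF4DD98E5A9CCA; add 1 → 0xB0BF4DD98E5A9CCB.
Split into bytes (most-significant first): B0 BF 4D D9 8E 5A 9C CB.
Big-endian: lowest address holds the most-significant byte.
So the memory order matches the most-significant-first order: B0 BF 4D D9 8E 5A 9C CB.

B0 BF 4D D9 8E 5A 9C CB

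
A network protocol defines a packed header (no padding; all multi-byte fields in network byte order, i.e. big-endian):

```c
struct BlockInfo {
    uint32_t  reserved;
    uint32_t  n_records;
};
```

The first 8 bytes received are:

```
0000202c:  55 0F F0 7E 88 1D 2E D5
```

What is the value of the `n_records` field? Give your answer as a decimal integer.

2283613909

`n_records` follows `reserved` (4 bytes), so it starts at byte offset 4 and occupies 4 bytes.
Bytes at offsets 4..7: 88 1D 2E D5.
Big-endian: lowest address holds the most-significant byte.
The bytes are already most-significant first: 0x881D2ED5.
0x881D2ED5 = 2283613909.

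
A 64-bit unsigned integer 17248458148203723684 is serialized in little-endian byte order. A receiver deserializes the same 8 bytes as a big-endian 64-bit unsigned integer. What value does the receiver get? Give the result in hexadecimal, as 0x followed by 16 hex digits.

0xA4FBDFAE4CD55EEF

17248458148203723684 in 64-bit hexadecimal is 0xEF5ED54CAEDFFBA4.
Stored little-endian, the bytes at ascending addresses are A4 FB DF AE 4C D5 5E EF.
Read back as big-endian, the last byte is least significant, giving 0xA4FBDFAE4CD55EEF.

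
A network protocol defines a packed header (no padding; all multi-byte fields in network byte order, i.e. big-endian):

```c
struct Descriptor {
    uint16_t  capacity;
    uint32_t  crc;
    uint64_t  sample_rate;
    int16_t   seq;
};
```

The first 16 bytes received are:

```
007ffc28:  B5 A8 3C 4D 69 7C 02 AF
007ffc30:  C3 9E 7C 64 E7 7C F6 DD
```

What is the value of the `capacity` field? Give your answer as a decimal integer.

`capacity` is the first field, at byte offset 0, occupying 2 bytes.
Bytes at offsets 0..1: B5 A8.
Big-endian: lowest address holds the most-significant byte.
The bytes are already most-significant first: 0xB5A8.
0xB5A8 = 46504.

46504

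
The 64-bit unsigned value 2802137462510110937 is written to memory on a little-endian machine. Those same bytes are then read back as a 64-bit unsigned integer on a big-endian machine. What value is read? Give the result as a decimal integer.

2802137462510110937 in 64-bit hexadecimal is 0x26E3312D00BAC8D9.
Stored little-endian, the bytes at ascending addresses are D9 C8 BA 00 2D 31 E3 26.
Read back as big-endian, the last byte is least significant, giving 0xD9C8BA002D31E326.
0xD9C8BA002D31E326 = 15692997411493503782.

15692997411493503782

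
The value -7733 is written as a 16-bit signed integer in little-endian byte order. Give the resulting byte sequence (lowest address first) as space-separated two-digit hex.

CB E1

Two's complement of -7733 in 16 bits: 7733 = 0x1E35; invert → 0xE1CA; add 1 → 0xE1CB.
Split into bytes (most-significant first): E1 CB.
Little-endian stores the least-significant byte at the lowest address.
So at ascending addresses the bytes are CB E1.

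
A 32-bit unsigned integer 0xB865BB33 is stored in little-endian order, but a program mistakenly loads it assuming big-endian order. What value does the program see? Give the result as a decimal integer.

867919288

Stored little-endian, the bytes at ascending addresses are 33 BB 65 B8.
Read back as big-endian, the last byte is least significant, giving 0x33BB65B8.
0x33BB65B8 = 867919288.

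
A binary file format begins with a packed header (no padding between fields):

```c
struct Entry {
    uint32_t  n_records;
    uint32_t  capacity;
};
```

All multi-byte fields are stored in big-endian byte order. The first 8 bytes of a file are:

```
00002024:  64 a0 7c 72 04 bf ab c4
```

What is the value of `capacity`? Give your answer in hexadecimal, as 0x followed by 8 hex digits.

`capacity` follows `n_records` (4 bytes), so it starts at byte offset 4 and occupies 4 bytes.
Bytes at offsets 4..7: 04 BF AB C4.
In big-endian order the high byte comes first in memory.
The bytes are already most-significant first: 0x04BFABC4.

0x04BFABC4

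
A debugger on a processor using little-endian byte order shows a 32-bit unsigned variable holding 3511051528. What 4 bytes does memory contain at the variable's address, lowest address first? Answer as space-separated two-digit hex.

08 65 46 D1

3511051528 in hexadecimal, padded to 32 bits, is 0xD1466508.
Split into bytes (most-significant first): D1 46 65 08.
Little-endian: lowest address holds the least-significant byte.
So at ascending addresses the bytes are 08 65 46 D1.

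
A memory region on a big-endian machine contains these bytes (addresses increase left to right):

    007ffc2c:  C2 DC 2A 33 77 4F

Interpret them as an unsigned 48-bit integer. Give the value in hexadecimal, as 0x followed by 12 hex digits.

In big-endian order the high byte comes first in memory.
The bytes are already most-significant first: 0xC2DC2A33774F.

0xC2DC2A33774F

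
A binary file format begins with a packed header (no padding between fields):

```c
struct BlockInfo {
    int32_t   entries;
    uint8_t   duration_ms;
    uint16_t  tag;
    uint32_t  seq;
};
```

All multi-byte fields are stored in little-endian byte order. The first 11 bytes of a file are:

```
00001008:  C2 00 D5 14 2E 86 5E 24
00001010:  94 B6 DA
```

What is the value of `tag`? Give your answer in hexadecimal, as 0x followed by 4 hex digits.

0x5E86

`tag` follows `entries` (4 B), `duration_ms` (1 B), so it starts at offset 4 + 1 = 5 and occupies 2 bytes.
Bytes at offsets 5..6: 86 5E.
Little-endian: lowest address holds the least-significant byte.
Reassemble most-significant byte first: 5E 86 → 0x5E86.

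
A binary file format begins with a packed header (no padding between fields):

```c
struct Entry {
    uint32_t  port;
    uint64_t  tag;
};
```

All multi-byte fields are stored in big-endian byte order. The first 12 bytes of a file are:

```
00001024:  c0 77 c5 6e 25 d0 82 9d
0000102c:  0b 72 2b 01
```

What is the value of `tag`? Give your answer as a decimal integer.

`tag` follows `port` (4 bytes), so it starts at byte offset 4 and occupies 8 bytes.
Bytes at offsets 4..11: 25 D0 82 9D 0B 72 2B 01.
Big-endian stores the most-significant byte at the lowest address.
The bytes are already most-significant first: 0x25D0829D0B722B01.
0x25D0829D0B722B01 = 2724821385572657921.

2724821385572657921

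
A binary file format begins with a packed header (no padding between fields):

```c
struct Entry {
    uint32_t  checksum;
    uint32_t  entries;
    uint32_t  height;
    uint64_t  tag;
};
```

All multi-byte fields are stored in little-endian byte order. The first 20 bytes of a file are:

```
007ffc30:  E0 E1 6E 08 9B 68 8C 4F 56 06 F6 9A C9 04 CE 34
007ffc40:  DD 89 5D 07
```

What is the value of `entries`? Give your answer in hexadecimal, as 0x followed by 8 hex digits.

0x4F8C689B

`entries` follows `checksum` (4 bytes), so it starts at byte offset 4 and occupies 4 bytes.
Bytes at offsets 4..7: 9B 68 8C 4F.
Little-endian stores the least-significant byte at the lowest address.
Reassemble most-significant byte first: 4F 8C 68 9B → 0x4F8C689B.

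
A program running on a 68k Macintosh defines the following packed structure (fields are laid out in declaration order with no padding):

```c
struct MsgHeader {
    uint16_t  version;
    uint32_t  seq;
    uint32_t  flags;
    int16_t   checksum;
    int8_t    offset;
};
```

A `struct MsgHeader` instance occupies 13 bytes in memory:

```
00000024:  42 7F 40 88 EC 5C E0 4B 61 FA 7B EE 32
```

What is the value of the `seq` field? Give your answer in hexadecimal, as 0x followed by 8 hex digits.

0x4088EC5C

`seq` follows `version` (2 bytes), so it starts at byte offset 2 and occupies 4 bytes.
Bytes at offsets 2..5: 40 88 EC 5C.
Big-endian stores the most-significant byte at the lowest address.
The bytes are already most-significant first: 0x4088EC5C.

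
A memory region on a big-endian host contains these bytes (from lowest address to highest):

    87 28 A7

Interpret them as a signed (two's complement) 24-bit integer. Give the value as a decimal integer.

-7919449

In big-endian order the high byte comes first in memory.
The bytes are already most-significant first: 0x8728A7.
Top bit is set, so as a signed 24-bit value this is 0x8728A7 − 2^24 = -7919449.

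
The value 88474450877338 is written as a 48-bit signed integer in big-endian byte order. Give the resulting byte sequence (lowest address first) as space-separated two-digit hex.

50 77 90 37 5B 9A

88474450877338 in hexadecimal, padded to 48 bits, is 0x507790375B9A.
Split into bytes (most-significant first): 50 77 90 37 5B 9A.
Big-endian stores the most-significant byte at the lowest address.
So the memory order matches the most-significant-first order: 50 77 90 37 5B 9A.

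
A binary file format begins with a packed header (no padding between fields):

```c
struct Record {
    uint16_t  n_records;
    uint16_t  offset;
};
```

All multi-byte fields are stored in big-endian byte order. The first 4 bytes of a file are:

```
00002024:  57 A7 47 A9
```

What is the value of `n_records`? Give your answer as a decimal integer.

22439

`n_records` is the first field, at byte offset 0, occupying 2 bytes.
Bytes at offsets 0..1: 57 A7.
Big-endian: lowest address holds the most-significant byte.
The bytes are already most-significant first: 0x57A7.
0x57A7 = 22439.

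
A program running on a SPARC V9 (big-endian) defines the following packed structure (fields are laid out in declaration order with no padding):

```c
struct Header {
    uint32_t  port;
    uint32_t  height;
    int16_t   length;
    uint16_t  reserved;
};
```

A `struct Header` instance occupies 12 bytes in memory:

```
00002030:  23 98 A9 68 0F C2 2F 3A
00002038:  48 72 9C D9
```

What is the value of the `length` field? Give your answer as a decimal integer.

18546

`length` follows `port` (4 B), `height` (4 B), so it starts at offset 4 + 4 = 8 and occupies 2 bytes.
Bytes at offsets 8..9: 48 72.
Big-endian stores the most-significant byte at the lowest address.
The bytes are already most-significant first: 0x4872.
0x4872 = 18546.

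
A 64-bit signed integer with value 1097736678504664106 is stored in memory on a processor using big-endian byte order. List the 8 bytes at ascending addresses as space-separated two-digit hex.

0F 3B F1 B1 6B 30 0C 2A

1097736678504664106 in hexadecimal, padded to 64 bits, is 0x0F3BF1B16B300C2A.
Split into bytes (most-significant first): 0F 3B F1 B1 6B 30 0C 2A.
Big-endian: lowest address holds the most-significant byte.
So the memory order matches the most-significant-first order: 0F 3B F1 B1 6B 30 0C 2A.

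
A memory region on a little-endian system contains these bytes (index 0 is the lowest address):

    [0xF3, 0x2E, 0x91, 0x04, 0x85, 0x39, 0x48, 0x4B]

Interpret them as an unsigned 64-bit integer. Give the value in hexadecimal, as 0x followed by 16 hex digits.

In little-endian order the low byte comes first in memory.
Reassemble most-significant byte first: 4B 48 39 85 04 91 2E F3 → 0x4B48398504912EF3.

0x4B48398504912EF3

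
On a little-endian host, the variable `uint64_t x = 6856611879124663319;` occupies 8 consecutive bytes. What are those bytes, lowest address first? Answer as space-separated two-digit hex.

6856611879124663319 in hexadecimal, padded to 64 bits, is 0x5F27942D19F2FC17.
Split into bytes (most-significant first): 5F 27 94 2D 19 F2 FC 17.
Little-endian: lowest address holds the least-significant byte.
So at ascending addresses the bytes are 17 FC F2 19 2D 94 27 5F.

17 FC F2 19 2D 94 27 5F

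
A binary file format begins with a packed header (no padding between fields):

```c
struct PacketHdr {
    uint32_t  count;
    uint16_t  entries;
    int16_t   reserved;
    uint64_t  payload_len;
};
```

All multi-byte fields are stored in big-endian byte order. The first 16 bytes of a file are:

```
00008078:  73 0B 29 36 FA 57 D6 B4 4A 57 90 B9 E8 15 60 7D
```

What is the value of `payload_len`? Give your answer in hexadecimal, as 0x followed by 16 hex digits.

`payload_len` follows `count` (4 B), `entries` (2 B), `reserved` (2 B), so it starts at offset 4 + 2 + 2 = 8 and occupies 8 bytes.
Bytes at offsets 8..15: 4A 57 90 B9 E8 15 60 7D.
Big-endian stores the most-significant byte at the lowest address.
The bytes are already most-significant first: 0x4A5790B9E815607D.

0x4A5790B9E815607D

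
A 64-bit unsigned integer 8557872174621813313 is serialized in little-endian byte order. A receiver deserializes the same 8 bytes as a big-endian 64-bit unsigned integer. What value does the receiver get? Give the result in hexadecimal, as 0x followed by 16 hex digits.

0x416A88B966ABC376

8557872174621813313 in 64-bit hexadecimal is 0x76C3AB66B9886A41.
Stored little-endian, the bytes at ascending addresses are 41 6A 88 B9 66 AB C3 76.
Read back as big-endian, the last byte is least significant, giving 0x416A88B966ABC376.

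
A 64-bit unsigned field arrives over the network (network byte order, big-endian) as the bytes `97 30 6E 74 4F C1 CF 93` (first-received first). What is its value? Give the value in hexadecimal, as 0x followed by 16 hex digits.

In big-endian order the high byte comes first in memory.
The bytes are already most-significant first: 0x97306E744FC1CF93.

0x97306E744FC1CF93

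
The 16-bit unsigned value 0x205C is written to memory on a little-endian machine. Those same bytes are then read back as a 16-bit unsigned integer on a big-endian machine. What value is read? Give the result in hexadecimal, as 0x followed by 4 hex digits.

Stored little-endian, the bytes at ascending addresses are 5C 20.
Read back as big-endian, the last byte is least significant, giving 0x5C20.

0x5C20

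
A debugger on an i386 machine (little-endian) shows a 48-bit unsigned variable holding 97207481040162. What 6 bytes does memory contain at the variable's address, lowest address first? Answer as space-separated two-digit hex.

97207481040162 in hexadecimal, padded to 48 bits, is 0x5868E1607D22.
Split into bytes (most-significant first): 58 68 E1 60 7D 22.
Little-endian stores the least-significant byte at the lowest address.
So at ascending addresses the bytes are 22 7D 60 E1 68 58.

22 7D 60 E1 68 58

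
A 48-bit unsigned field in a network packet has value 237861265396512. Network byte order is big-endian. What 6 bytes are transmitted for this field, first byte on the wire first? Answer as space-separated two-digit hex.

237861265396512 in hexadecimal, padded to 48 bits, is 0xD855643AD320.
Split into bytes (most-significant first): D8 55 64 3A D3 20.
In big-endian order the high byte comes first in memory.
So the memory order matches the most-significant-first order: D8 55 64 3A D3 20.

D8 55 64 3A D3 20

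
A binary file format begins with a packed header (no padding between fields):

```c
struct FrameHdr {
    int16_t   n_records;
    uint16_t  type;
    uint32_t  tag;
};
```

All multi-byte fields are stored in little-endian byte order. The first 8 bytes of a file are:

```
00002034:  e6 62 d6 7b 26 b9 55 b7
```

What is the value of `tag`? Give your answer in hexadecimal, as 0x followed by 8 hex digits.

0xB755B926

`tag` follows `n_records` (2 B), `type` (2 B), so it starts at offset 2 + 2 = 4 and occupies 4 bytes.
Bytes at offsets 4..7: 26 B9 55 B7.
In little-endian order the low byte comes first in memory.
Reassemble most-significant byte first: B7 55 B9 26 → 0xB755B926.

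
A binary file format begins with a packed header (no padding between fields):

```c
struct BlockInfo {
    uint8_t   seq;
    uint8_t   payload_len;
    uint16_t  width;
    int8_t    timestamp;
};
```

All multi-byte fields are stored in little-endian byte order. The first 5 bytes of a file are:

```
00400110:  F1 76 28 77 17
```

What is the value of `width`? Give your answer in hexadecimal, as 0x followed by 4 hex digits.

`width` follows `seq` (1 B), `payload_len` (1 B), so it starts at offset 1 + 1 = 2 and occupies 2 bytes.
Bytes at offsets 2..3: 28 77.
In little-endian order the low byte comes first in memory.
Reassemble most-significant byte first: 77 28 → 0x7728.

0x7728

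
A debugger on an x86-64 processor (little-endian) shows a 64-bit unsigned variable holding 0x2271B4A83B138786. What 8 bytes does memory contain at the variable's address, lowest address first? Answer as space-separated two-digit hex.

Split into bytes (most-significant first): 22 71 B4 A8 3B 13 87 86.
In little-endian order the low byte comes first in memory.
So at ascending addresses the bytes are 86 87 13 3B A8 B4 71 22.

86 87 13 3B A8 B4 71 22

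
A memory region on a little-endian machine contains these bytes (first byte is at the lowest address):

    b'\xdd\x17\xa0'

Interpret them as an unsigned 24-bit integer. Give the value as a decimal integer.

10491869

Little-endian: lowest address holds the least-significant byte.
Reassemble most-significant byte first: A0 17 DD → 0xA017DD.
0xA017DD = 10491869.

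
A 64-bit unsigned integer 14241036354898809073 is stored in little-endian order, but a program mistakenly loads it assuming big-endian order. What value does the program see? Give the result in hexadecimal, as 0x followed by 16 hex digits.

14241036354898809073 in 64-bit hexadecimal is 0xC5A2531CCF2AD0F1.
Stored little-endian, the bytes at ascending addresses are F1 D0 2A CF 1C 53 A2 C5.
Read back as big-endian, the last byte is least significant, giving 0xF1D02ACF1C53A2C5.

0xF1D02ACF1C53A2C5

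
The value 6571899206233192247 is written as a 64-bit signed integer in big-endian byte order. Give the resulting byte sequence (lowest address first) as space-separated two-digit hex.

5B 34 13 82 37 33 77 37

6571899206233192247 in hexadecimal, padded to 64 bits, is 0x5B34138237337737.
Split into bytes (most-significant first): 5B 34 13 82 37 33 77 37.
Big-endian: lowest address holds the most-significant byte.
So the memory order matches the most-significant-first order: 5B 34 13 82 37 33 77 37.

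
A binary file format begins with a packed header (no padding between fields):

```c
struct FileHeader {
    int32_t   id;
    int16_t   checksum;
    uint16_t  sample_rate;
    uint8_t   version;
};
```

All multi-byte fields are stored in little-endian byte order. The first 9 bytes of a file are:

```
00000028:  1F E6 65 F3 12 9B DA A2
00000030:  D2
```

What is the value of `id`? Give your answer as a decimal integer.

`id` is the first field, at byte offset 0, occupying 4 bytes.
Bytes at offsets 0..3: 1F E6 65 F3.
Little-endian: lowest address holds the least-significant byte.
Reassemble most-significant byte first: F3 65 E6 1F → 0xF365E61F.
Top bit is set, so as a signed 32-bit value this is 0xF365E61F − 2^32 = -211425761.

-211425761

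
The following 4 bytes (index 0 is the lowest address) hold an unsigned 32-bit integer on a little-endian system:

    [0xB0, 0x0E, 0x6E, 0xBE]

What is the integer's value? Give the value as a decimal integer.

Little-endian stores the least-significant byte at the lowest address.
Reassemble most-significant byte first: BE 6E 0E B0 → 0xBE6E0EB0.
0xBE6E0EB0 = 3194883760.

3194883760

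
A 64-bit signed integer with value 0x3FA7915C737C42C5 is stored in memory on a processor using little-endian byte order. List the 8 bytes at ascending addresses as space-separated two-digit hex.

Split into bytes (most-significant first): 3F A7 91 5C 73 7C 42 C5.
In little-endian order the low byte comes first in memory.
So at ascending addresses the bytes are C5 42 7C 73 5C 91 A7 3F.

C5 42 7C 73 5C 91 A7 3F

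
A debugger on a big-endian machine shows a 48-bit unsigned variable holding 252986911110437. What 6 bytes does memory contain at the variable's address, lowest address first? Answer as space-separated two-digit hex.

252986911110437 in hexadecimal, padded to 48 bits, is 0xE6171AF83525.
Split into bytes (most-significant first): E6 17 1A F8 35 25.
In big-endian order the high byte comes first in memory.
So the memory order matches the most-significant-first order: E6 17 1A F8 35 25.

E6 17 1A F8 35 25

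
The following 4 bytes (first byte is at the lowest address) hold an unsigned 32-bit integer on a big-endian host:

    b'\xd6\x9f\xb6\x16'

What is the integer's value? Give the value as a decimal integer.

Big-endian: lowest address holds the most-significant byte.
The bytes are already most-significant first: 0xD69FB616.
0xD69FB616 = 3600791062.

3600791062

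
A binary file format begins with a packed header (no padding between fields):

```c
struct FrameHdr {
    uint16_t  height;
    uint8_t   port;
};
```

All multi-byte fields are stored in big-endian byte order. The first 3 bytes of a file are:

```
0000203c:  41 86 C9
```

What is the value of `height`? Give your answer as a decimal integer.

`height` is the first field, at byte offset 0, occupying 2 bytes.
Bytes at offsets 0..1: 41 86.
Big-endian stores the most-significant byte at the lowest address.
The bytes are already most-significant first: 0x4186.
0x4186 = 16774.

16774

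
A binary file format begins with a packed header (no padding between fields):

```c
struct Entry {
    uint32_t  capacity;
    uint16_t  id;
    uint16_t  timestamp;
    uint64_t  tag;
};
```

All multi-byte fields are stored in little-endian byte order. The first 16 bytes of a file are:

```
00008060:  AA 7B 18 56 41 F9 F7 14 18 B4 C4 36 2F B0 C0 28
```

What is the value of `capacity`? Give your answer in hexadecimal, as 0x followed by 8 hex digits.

0x56187BAA

`capacity` is the first field, at byte offset 0, occupying 4 bytes.
Bytes at offsets 0..3: AA 7B 18 56.
Little-endian: lowest address holds the least-significant byte.
Reassemble most-significant byte first: 56 18 7B AA → 0x56187BAA.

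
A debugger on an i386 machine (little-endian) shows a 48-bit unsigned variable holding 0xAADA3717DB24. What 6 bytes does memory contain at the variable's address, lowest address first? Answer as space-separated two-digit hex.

Split into bytes (most-significant first): AA DA 37 17 DB 24.
In little-endian order the low byte comes first in memory.
So at ascending addresses the bytes are 24 DB 17 37 DA AA.

24 DB 17 37 DA AA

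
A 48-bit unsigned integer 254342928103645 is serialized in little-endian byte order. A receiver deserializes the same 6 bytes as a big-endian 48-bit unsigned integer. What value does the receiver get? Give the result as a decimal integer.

254342928103645 in 48-bit hexadecimal is 0xE752D3E178DD.
Stored little-endian, the bytes at ascending addresses are DD 78 E1 D3 52 E7.
Read back as big-endian, the last byte is least significant, giving 0xDD78E1D352E7.
0xDD78E1D352E7 = 243511254536935.

243511254536935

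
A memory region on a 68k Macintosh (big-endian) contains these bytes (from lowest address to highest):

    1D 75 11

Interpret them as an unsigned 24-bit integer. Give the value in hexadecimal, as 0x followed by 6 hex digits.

0x1D7511

Big-endian: lowest address holds the most-significant byte.
The bytes are already most-significant first: 0x1D7511.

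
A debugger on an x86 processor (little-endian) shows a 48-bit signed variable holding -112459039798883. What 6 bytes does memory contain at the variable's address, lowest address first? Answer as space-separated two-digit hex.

9D 89 E1 16 B8 99

Two's complement of -112459039798883 in 48 bits: 112459039798883 = 0x6647E91E7663; invert → 0x99B816E1899C; add 1 → 0x99B816E1899D.
Split into bytes (most-significant first): 99 B8 16 E1 89 9D.
Little-endian: lowest address holds the least-significant byte.
So at ascending addresses the bytes are 9D 89 E1 16 B8 99.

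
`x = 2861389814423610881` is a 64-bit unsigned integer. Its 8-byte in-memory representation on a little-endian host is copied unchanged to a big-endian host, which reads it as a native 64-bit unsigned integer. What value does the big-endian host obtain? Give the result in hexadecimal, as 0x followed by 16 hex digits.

2861389814423610881 in 64-bit hexadecimal is 0x27B5B2E03CA3E601.
Stored little-endian, the bytes at ascending addresses are 01 E6 A3 3C E0 B2 B5 27.
Read back as big-endian, the last byte is least significant, giving 0x01E6A33CE0B2B527.

0x01E6A33CE0B2B527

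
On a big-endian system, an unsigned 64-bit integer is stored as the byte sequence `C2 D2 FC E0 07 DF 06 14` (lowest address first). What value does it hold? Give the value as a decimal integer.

In big-endian order the high byte comes first in memory.
The bytes are already most-significant first: 0xC2D2FCE007DF0614.
0xC2D2FCE007DF0614 = 14038561027602187796.

14038561027602187796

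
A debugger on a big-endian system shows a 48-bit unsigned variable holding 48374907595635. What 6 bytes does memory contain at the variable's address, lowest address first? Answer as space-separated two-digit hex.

48374907595635 in hexadecimal, padded to 48 bits, is 0x2BFF292EEB73.
Split into bytes (most-significant first): 2B FF 29 2E EB 73.
Big-endian stores the most-significant byte at the lowest address.
So the memory order matches the most-significant-first order: 2B FF 29 2E EB 73.

2B FF 29 2E EB 73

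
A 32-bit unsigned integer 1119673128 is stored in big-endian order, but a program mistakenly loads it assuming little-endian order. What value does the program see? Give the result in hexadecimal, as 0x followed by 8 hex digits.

0x28DBBC42

1119673128 in 32-bit hexadecimal is 0x42BCDB28.
Stored big-endian, the bytes at ascending addresses are 42 BC DB 28.
Read back as little-endian, the first byte is least significant, giving 0x28DBBC42.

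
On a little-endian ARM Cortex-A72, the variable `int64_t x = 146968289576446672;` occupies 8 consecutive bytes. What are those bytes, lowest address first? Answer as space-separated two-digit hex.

146968289576446672 in hexadecimal, padded to 64 bits, is 0x020A22E175736AD0.
Split into bytes (most-significant first): 02 0A 22 E1 75 73 6A D0.
Little-endian stores the least-significant byte at the lowest address.
So at ascending addresses the bytes are D0 6A 73 75 E1 22 0A 02.

D0 6A 73 75 E1 22 0A 02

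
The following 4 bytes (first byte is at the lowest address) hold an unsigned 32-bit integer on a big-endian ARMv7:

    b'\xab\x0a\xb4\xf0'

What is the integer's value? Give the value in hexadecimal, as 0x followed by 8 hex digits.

0xAB0AB4F0

Big-endian: lowest address holds the most-significant byte.
The bytes are already most-significant first: 0xAB0AB4F0.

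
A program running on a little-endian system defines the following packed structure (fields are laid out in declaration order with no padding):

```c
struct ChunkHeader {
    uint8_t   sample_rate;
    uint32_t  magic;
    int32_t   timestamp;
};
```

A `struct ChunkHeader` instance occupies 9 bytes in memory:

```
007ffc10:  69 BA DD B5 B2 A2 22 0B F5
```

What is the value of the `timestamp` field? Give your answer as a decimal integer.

-183819614

`timestamp` follows `sample_rate` (1 B), `magic` (4 B), so it starts at offset 1 + 4 = 5 and occupies 4 bytes.
Bytes at offsets 5..8: A2 22 0B F5.
Little-endian stores the least-significant byte at the lowest address.
Reassemble most-significant byte first: F5 0B 22 A2 → 0xF50B22A2.
Top bit is set, so as a signed 32-bit value this is 0xF50B22A2 − 2^32 = -183819614.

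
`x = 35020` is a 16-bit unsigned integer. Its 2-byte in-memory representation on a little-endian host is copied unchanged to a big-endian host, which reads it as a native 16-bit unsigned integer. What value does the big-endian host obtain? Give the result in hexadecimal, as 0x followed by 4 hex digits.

0xCC88

35020 in 16-bit hexadecimal is 0x88CC.
Stored little-endian, the bytes at ascending addresses are CC 88.
Read back as big-endian, the last byte is least significant, giving 0xCC88.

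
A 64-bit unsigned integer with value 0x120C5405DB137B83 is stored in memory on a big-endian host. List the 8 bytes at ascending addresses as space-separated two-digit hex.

12 0C 54 05 DB 13 7B 83

Split into bytes (most-significant first): 12 0C 54 05 DB 13 7B 83.
Big-endian stores the most-significant byte at the lowest address.
So the memory order matches the most-significant-first order: 12 0C 54 05 DB 13 7B 83.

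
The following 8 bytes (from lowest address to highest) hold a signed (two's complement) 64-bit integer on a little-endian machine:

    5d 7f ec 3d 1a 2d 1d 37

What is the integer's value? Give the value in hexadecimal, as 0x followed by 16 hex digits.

0x371D2D1A3DEC7F5D

In little-endian order the low byte comes first in memory.
Reassemble most-significant byte first: 37 1D 2D 1A 3D EC 7F 5D → 0x371D2D1A3DEC7F5D.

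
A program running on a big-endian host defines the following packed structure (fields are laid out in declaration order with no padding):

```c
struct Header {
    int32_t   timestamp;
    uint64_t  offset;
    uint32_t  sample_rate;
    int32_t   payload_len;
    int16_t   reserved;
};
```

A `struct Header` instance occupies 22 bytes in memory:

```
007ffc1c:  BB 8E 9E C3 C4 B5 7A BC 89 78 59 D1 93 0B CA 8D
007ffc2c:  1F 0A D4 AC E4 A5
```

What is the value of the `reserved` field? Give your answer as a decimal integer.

-7003

`reserved` follows `timestamp` (4 B), `offset` (8 B), `sample_rate` (4 B), `payload_len` (4 B), so it starts at offset 4 + 8 + 4 + 4 = 20 and occupies 2 bytes.
Bytes at offsets 20..21: E4 A5.
Big-endian stores the most-significant byte at the lowest address.
The bytes are already most-significant first: 0xE4A5.
Top bit is set, so as a signed 16-bit value this is 0xE4A5 − 2^16 = -7003.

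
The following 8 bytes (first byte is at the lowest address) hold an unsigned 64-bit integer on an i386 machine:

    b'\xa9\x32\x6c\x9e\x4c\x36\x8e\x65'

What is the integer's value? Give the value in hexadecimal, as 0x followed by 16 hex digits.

0x658E364C9E6C32A9

In little-endian order the low byte comes first in memory.
Reassemble most-significant byte first: 65 8E 36 4C 9E 6C 32 A9 → 0x658E364C9E6C32A9.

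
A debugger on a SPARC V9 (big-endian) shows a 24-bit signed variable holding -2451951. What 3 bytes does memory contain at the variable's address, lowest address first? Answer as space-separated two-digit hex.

DA 96 11

Two's complement of -2451951 in 24 bits: 2451951 = 0x2569EF; invert → 0xDA9610; add 1 → 0xDA9611.
Split into bytes (most-significant first): DA 96 11.
Big-endian stores the most-significant byte at the lowest address.
So the memory order matches the most-significant-first order: DA 96 11.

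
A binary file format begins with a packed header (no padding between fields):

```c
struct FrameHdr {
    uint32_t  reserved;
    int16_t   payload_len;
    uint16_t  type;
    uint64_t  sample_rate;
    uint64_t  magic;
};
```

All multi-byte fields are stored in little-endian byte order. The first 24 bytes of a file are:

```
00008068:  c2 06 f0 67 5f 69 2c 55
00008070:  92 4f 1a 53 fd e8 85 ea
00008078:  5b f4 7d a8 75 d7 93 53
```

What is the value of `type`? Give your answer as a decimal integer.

21804

`type` follows `reserved` (4 B), `payload_len` (2 B), so it starts at offset 4 + 2 = 6 and occupies 2 bytes.
Bytes at offsets 6..7: 2C 55.
Little-endian: lowest address holds the least-significant byte.
Reassemble most-significant byte first: 55 2C → 0x552C.
0x552C = 21804.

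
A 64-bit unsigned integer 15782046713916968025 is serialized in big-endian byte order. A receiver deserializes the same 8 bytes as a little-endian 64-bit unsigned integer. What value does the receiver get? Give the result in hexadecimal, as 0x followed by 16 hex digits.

0x594CA493DE1705DB

15782046713916968025 in 64-bit hexadecimal is 0xDB0517DE93A44C59.
Stored big-endian, the bytes at ascending addresses are DB 05 17 DE 93 A4 4C 59.
Read back as little-endian, the first byte is least significant, giving 0x594CA493DE1705DB.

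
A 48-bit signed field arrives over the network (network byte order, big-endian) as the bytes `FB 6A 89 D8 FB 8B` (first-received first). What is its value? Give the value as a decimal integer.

Big-endian: lowest address holds the most-significant byte.
The bytes are already most-significant first: 0xFB6A89D8FB8B.
Top bit is set, so as a signed 48-bit value this is 0xFB6A89D8FB8B − 2^48 = -5039978906741.

-5039978906741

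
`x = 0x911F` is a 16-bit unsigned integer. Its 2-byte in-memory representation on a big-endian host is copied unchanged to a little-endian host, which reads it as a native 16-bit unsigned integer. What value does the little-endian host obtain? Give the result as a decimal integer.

8081

Stored big-endian, the bytes at ascending addresses are 91 1F.
Read back as little-endian, the first byte is least significant, giving 0x1F91.
0x1F91 = 8081.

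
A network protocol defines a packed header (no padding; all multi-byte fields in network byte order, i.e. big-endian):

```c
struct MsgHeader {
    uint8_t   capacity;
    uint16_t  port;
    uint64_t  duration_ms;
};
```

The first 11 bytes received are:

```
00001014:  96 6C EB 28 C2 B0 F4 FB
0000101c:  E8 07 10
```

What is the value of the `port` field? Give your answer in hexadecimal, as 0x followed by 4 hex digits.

`port` follows `capacity` (1 byte), so it starts at byte offset 1 and occupies 2 bytes.
Bytes at offsets 1..2: 6C EB.
Big-endian stores the most-significant byte at the lowest address.
The bytes are already most-significant first: 0x6CEB.

0x6CEB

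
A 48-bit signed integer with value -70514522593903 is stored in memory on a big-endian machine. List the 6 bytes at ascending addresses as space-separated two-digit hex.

BF DE 0E ED E5 91

Two's complement of -70514522593903 in 48 bits: 70514522593903 = 0x4021F1121A6F; invert → 0xBFDE0EEDE590; add 1 → 0xBFDE0EEDE591.
Split into bytes (most-significant first): BF DE 0E ED E5 91.
Big-endian stores the most-significant byte at the lowest address.
So the memory order matches the most-significant-first order: BF DE 0E ED E5 91.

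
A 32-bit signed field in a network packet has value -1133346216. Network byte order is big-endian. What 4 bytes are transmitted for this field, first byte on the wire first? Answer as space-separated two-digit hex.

Two's complement of -1133346216 in 32 bits: 1133346216 = 0x438D7DA8; invert → 0xBC728257; add 1 → 0xBC728258.
Split into bytes (most-significant first): BC 72 82 58.
Big-endian stores the most-significant byte at the lowest address.
So the memory order matches the most-significant-first order: BC 72 82 58.

BC 72 82 58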